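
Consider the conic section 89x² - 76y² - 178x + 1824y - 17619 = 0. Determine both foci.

89(x² - 2x) -76(y² - 24y) = 17619
Completing the square gives 89(x - 1)² -76(y - 12)² = 17619 + 89 - 10944 = 6764.
Divide by 6764: (x - 1)²/76 - (y - 12)²/89 = 1
Hyperbola, center (1, 12), transverse axis horizontal; a² = 76, b² = 89.
c² = a² + b² = 76 + 89 = 165, so c = √165.
Foci lie on the horizontal axis through the center: (h ± c, k).

(1 - √165, 12) and (1 + √165, 12)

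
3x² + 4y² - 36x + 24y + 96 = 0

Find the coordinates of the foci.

(4, -3) and (8, -3)

3(x² - 12x) + 4(y² + 6y) = -96
Completing the square gives 3(x - 6)² + 4(y + 3)² = -96 + 108 + 36 = 48.
Divide by 48: (x - 6)²/16 + (y + 3)²/12 = 1
Ellipse, center (6, -3), major axis horizontal; a² = 16, b² = 12.
c² = a² - b² = 16 - 12 = 4, so c = 2.
Foci lie on the horizontal axis through the center: (h ± c, k).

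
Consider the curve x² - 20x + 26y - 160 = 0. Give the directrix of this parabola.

y = 33/2

Only x is squared. Complete the square in x: (x - 10)² = -26(y - 10).
Vertex (10, 10); 4p = -26 so p = -13/2. Opens down.
Directrix is the horizontal line y = k − p = 10 − (-13/2) = 33/2.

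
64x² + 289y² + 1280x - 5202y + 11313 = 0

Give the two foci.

Collect terms: 64(x² + 20x) + 289(y² - 18y) = -11313
64(x + 10)² + 289(y - 9)² = -11313 + 6400 + 23409 = 18496
Dividing both sides by 18496: (x + 10)²/289 + (y - 9)²/64 = 1
Ellipse, center (-10, 9), major axis horizontal; a² = 289, b² = 64.
c² = a² - b² = 289 - 64 = 225, so c = 15.
Foci lie on the horizontal axis through the center: (h ± c, k).

(-25, 9) and (5, 9)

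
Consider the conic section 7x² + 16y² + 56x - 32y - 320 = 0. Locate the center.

(-4, 1)

Rearranging, 7(x² + 8x) + 16(y² - 2y) = 320.
Complete the square in x and y: 7(x + 4)² + 16(y - 1)² = 320 + 112 + 16 = 448
Divide through by 448 to get (x + 4)²/64 + (y - 1)²/28 = 1.
Ellipse with center (-4, 1).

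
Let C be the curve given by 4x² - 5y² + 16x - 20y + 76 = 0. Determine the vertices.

(-2, -6) and (-2, 2)

Collect terms: 4(x² + 4x) -5(y² + 4y) = -76
Complete the square in x and y: 4(x + 2)² -5(y + 2)² = -76 + 16 - 20 = -80
Divide through by -80 to get (y + 2)²/16 - (x + 2)²/20 = 1.
Hyperbola, center (-2, -2), transverse axis vertical; a² = 16, b² = 20.
a = 4. Vertices at (h, k ± a).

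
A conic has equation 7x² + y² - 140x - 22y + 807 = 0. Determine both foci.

Group: 7(x² - 20x) + (y² - 22y) = -807
Complete the square: 7(x - 10)² + (y - 11)² = -807 + 700 + 121 = 14
Dividing both sides by 14: (x - 10)²/2 + (y - 11)²/14 = 1
Ellipse, center (10, 11), major axis vertical; a² = 14, b² = 2.
c² = a² - b² = 14 - 2 = 12, so c = 2√3.
Foci lie on the vertical axis through the center: (h, k ± c).

(10, 11 - 2√3) and (10, 11 + 2√3)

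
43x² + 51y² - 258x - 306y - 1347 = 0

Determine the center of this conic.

Group: 43(x² - 6x) + 51(y² - 6y) = 1347
Complete the square in x and y: 43(x - 3)² + 51(y - 3)² = 1347 + 387 + 459 = 2193
Divide through by 2193 to get (x - 3)²/51 + (y - 3)²/43 = 1.
Ellipse with center (3, 3).

(3, 3)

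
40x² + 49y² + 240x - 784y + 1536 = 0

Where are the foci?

(-6, 8) and (0, 8)

Group: 40(x² + 6x) + 49(y² - 16y) = -1536
Complete the square: 40(x + 3)² + 49(y - 8)² = -1536 + 360 + 3136 = 1960
Divide through by 1960 to get (x + 3)²/49 + (y - 8)²/40 = 1.
Ellipse, center (-3, 8), major axis horizontal; a² = 49, b² = 40.
c² = a² - b² = 49 - 40 = 9, so c = 3.
Foci lie on the horizontal axis through the center: (h ± c, k).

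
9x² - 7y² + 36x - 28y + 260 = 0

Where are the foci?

(-2, -10) and (-2, 6)

Group: 9(x² + 4x) -7(y² + 4y) = -260
9(x + 2)² -7(y + 2)² = -260 + 36 - 28 = -252
Divide by -252: (y + 2)²/36 - (x + 2)²/28 = 1
Hyperbola, center (-2, -2), transverse axis vertical; a² = 36, b² = 28.
c² = a² + b² = 36 + 28 = 64, so c = 8.
Foci lie on the vertical axis through the center: (h, k ± c).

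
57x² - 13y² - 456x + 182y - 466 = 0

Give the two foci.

Group: 57(x² - 8x) -13(y² - 14y) = 466
57(x - 4)² -13(y - 7)² = 466 + 912 - 637 = 741
Divide by 741: (x - 4)²/13 - (y - 7)²/57 = 1
Hyperbola, center (4, 7), transverse axis horizontal; a² = 13, b² = 57.
c² = a² + b² = 13 + 57 = 70, so c = √70.
Foci lie on the horizontal axis through the center: (h ± c, k).

(4 - √70, 7) and (4 + √70, 7)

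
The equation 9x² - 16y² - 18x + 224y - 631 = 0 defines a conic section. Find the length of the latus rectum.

32/3

Rearranging, 9(x² - 2x) -16(y² - 14y) = 631.
9(x - 1)² -16(y - 7)² = 631 + 9 - 784 = -144
Divide through by -144 to get (y - 7)²/9 - (x - 1)²/16 = 1.
Hyperbola, center (1, 7), transverse axis vertical; a² = 9, b² = 16.
Latus rectum length = 2b²/a = 2·16/3 = 32/3.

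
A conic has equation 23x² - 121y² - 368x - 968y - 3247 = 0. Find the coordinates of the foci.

(-4, -4) and (20, -4)

Rearranging, 23(x² - 16x) -121(y² + 8y) = 3247.
Complete the square in x and y: 23(x - 8)² -121(y + 4)² = 3247 + 1472 - 1936 = 2783
Dividing both sides by 2783: (x - 8)²/121 - (y + 4)²/23 = 1
Hyperbola, center (8, -4), transverse axis horizontal; a² = 121, b² = 23.
c² = a² + b² = 121 + 23 = 144, so c = 12.
Foci lie on the horizontal axis through the center: (h ± c, k).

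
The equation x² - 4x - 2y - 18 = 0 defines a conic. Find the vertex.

Only x is squared. Complete the square in x: (x - 2)² = 2(y + 11).
Vertex (2, -11); 4p = 2 so p = 1/2. Opens up.

(2, -11)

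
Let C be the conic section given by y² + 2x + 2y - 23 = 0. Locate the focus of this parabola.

(23/2, -1)

Only y is squared. Complete the square in y: (y + 1)² = -2(x - 12).
Vertex (12, -1); 4p = -2 so p = -1/2. Opens left.
Focus is p units from the vertex along the axis: (h + p, k).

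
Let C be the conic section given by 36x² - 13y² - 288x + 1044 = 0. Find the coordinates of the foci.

36(x² - 8x) -13y² = -1044
Complete the square in x and y: 36(x - 4)² -13y² = -1044 + 576 + 0 = -468
Divide through by -468 to get y²/36 - (x - 4)²/13 = 1.
Hyperbola, center (4, 0), transverse axis vertical; a² = 36, b² = 13.
c² = a² + b² = 36 + 13 = 49, so c = 7.
Foci lie on the vertical axis through the center: (h, k ± c).

(4, -7) and (4, 7)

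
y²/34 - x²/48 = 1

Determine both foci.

Center (0, 0). The positive term is the y-term, so the transverse axis is vertical; a² = 34, b² = 48.
c² = a² + b² = 34 + 48 = 82, so c = √82.
Foci lie on the vertical axis through the center: (h, k ± c).

(0, 0 - √82) and (0, 0 + √82)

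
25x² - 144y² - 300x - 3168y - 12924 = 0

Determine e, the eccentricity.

e = 13/5

Group: 25(x² - 12x) -144(y² + 22y) = 12924
Completing the square gives 25(x - 6)² -144(y + 11)² = 12924 + 900 - 17424 = -3600.
Divide through by -3600 to get (y + 11)²/25 - (x - 6)²/144 = 1.
Hyperbola, center (6, -11), transverse axis vertical; a² = 25, b² = 144.
c² = a² + b² = 169, so c = 13.
e = c/a = 13/5.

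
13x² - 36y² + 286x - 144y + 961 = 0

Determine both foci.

Group the x- and y-terms: 13(x² + 22x) -36(y² + 4y) = -961
Complete the square in x and y: 13(x + 11)² -36(y + 2)² = -961 + 1573 - 144 = 468
Divide through by 468 to get (x + 11)²/36 - (y + 2)²/13 = 1.
Hyperbola, center (-11, -2), transverse axis horizontal; a² = 36, b² = 13.
c² = a² + b² = 36 + 13 = 49, so c = 7.
Foci lie on the horizontal axis through the center: (h ± c, k).

(-18, -2) and (-4, -2)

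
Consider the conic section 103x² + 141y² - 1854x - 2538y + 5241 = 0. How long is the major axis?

2√141

Collect terms: 103(x² - 18x) + 141(y² - 18y) = -5241
Complete the square in x and y: 103(x - 9)² + 141(y - 9)² = -5241 + 8343 + 11421 = 14523
Dividing both sides by 14523: (x - 9)²/141 + (y - 9)²/103 = 1
Ellipse, center (9, 9), major axis horizontal; a² = 141, b² = 103.
a² = 141 so a = √141; the major axis has length 2a = 2√141.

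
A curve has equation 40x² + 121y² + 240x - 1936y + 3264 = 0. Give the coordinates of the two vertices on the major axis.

Group: 40(x² + 6x) + 121(y² - 16y) = -3264
40(x + 3)² + 121(y - 8)² = -3264 + 360 + 7744 = 4840
Divide through by 4840 to get (x + 3)²/121 + (y - 8)²/40 = 1.
Ellipse, center (-3, 8), major axis horizontal; a² = 121, b² = 40.
a = 11. Vertices at (h ± a, k).

(-14, 8) and (8, 8)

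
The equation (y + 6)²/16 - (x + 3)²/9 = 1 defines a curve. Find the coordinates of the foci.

Center (-3, -6). The positive term is the y-term, so the transverse axis is vertical; a² = 16, b² = 9.
c² = a² + b² = 16 + 9 = 25, so c = 5.
Foci lie on the vertical axis through the center: (h, k ± c).

(-3, -11) and (-3, -1)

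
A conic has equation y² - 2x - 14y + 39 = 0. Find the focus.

(-9/2, 7)

Only y is squared. Complete the square in y: (y - 7)² = 2(x + 5).
Vertex (-5, 7); 4p = 2 so p = 1/2. Opens right.
Focus is p units from the vertex along the axis: (h + p, k).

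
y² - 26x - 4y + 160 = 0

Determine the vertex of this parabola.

(6, 2)

Only y is squared. Complete the square in y: (y - 2)² = 26(x - 6).
Vertex (6, 2); 4p = 26 so p = 13/2. Opens right.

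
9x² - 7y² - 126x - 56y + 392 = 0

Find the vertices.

(7, -7) and (7, -1)

Group the x- and y-terms: 9(x² - 14x) -7(y² + 8y) = -392
Completing the square gives 9(x - 7)² -7(y + 4)² = -392 + 441 - 112 = -63.
Dividing both sides by -63: (y + 4)²/9 - (x - 7)²/7 = 1
Hyperbola, center (7, -4), transverse axis vertical; a² = 9, b² = 7.
a = 3. Vertices at (h, k ± a).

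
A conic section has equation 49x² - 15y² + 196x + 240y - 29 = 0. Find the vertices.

(-2, 1) and (-2, 15)

Group the x- and y-terms: 49(x² + 4x) -15(y² - 16y) = 29
Completing the square gives 49(x + 2)² -15(y - 8)² = 29 + 196 - 960 = -735.
Divide by -735: (y - 8)²/49 - (x + 2)²/15 = 1
Hyperbola, center (-2, 8), transverse axis vertical; a² = 49, b² = 15.
a = 7. Vertices at (h, k ± a).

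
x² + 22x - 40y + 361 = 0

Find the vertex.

Only x is squared. Complete the square in x: (x + 11)² = 40(y - 6).
Vertex (-11, 6); 4p = 40 so p = 10. Opens up.

(-11, 6)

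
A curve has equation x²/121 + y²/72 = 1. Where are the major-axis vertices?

Center (0, 0). The larger denominator 121 sits under the x-term, so the major axis is horizontal; a² = 121, b² = 72.
a = 11. Vertices at (h ± a, k).

(-11, 0) and (11, 0)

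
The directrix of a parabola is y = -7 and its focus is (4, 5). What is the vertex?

(4, -1)

The vertex is the midpoint between the focus and the directrix along the axis of symmetry.
Axis is vertical (directrix is horizontal). Vertex y-coordinate = (5 + (-7))/2 = -1; x-coordinate = 4.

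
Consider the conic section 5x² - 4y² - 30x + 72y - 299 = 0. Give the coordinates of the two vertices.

5(x² - 6x) -4(y² - 18y) = 299
Complete the square: 5(x - 3)² -4(y - 9)² = 299 + 45 - 324 = 20
Divide through by 20 to get (x - 3)²/4 - (y - 9)²/5 = 1.
Hyperbola, center (3, 9), transverse axis horizontal; a² = 4, b² = 5.
a = 2. Vertices at (h ± a, k).

(1, 9) and (5, 9)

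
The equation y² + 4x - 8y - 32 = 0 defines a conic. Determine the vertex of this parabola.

Only y is squared. Complete the square in y: (y - 4)² = -4(x - 12).
Vertex (12, 4); 4p = -4 so p = -1. Opens left.

(12, 4)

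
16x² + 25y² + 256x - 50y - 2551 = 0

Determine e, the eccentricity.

e = 3/5

16(x² + 16x) + 25(y² - 2y) = 2551
16(x + 8)² + 25(y - 1)² = 2551 + 1024 + 25 = 3600
Dividing both sides by 3600: (x + 8)²/225 + (y - 1)²/144 = 1
Ellipse, center (-8, 1), major axis horizontal; a² = 225, b² = 144.
c² = a² - b² = 81, so c = 9.
e = c/a = 9/15 = 3/5.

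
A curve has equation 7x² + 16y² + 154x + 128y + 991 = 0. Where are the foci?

(-14, -4) and (-8, -4)

Collect terms: 7(x² + 22x) + 16(y² + 8y) = -991
Completing the square gives 7(x + 11)² + 16(y + 4)² = -991 + 847 + 256 = 112.
Dividing both sides by 112: (x + 11)²/16 + (y + 4)²/7 = 1
Ellipse, center (-11, -4), major axis horizontal; a² = 16, b² = 7.
c² = a² - b² = 16 - 7 = 9, so c = 3.
Foci lie on the horizontal axis through the center: (h ± c, k).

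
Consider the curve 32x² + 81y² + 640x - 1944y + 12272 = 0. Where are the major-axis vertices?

(-19, 12) and (-1, 12)

Group the x- and y-terms: 32(x² + 20x) + 81(y² - 24y) = -12272
Complete the square in x and y: 32(x + 10)² + 81(y - 12)² = -12272 + 3200 + 11664 = 2592
Divide through by 2592 to get (x + 10)²/81 + (y - 12)²/32 = 1.
Ellipse, center (-10, 12), major axis horizontal; a² = 81, b² = 32.
a = 9. Vertices at (h ± a, k).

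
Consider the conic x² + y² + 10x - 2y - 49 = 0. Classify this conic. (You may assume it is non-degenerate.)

No xy term. Coefficients of x² and y² are A = 1, C = 1.
A = C (same sign) ⇒ circle.

circle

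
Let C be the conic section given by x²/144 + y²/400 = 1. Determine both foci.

(0, -16) and (0, 16)

Center (0, 0). The larger denominator 400 sits under the y-term, so the major axis is vertical; a² = 400, b² = 144.
c² = a² - b² = 400 - 144 = 256, so c = 16.
Foci lie on the vertical axis through the center: (h, k ± c).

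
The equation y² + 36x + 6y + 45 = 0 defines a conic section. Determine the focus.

Only y is squared. Complete the square in y: (y + 3)² = -36(x + 1).
Vertex (-1, -3); 4p = -36 so p = -9. Opens left.
Focus is p units from the vertex along the axis: (h + p, k).

(-10, -3)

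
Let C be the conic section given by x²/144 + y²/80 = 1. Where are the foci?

Center (0, 0). The larger denominator 144 sits under the x-term, so the major axis is horizontal; a² = 144, b² = 80.
c² = a² - b² = 144 - 80 = 64, so c = 8.
Foci lie on the horizontal axis through the center: (h ± c, k).

(-8, 0) and (8, 0)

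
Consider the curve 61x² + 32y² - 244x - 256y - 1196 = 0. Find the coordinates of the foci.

(2, 4 - √29) and (2, 4 + √29)

Collect terms: 61(x² - 4x) + 32(y² - 8y) = 1196
Complete the square in x and y: 61(x - 2)² + 32(y - 4)² = 1196 + 244 + 512 = 1952
Divide by 1952: (x - 2)²/32 + (y - 4)²/61 = 1
Ellipse, center (2, 4), major axis vertical; a² = 61, b² = 32.
c² = a² - b² = 61 - 32 = 29, so c = √29.
Foci lie on the vertical axis through the center: (h, k ± c).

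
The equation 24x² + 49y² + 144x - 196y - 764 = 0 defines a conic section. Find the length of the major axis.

14

24(x² + 6x) + 49(y² - 4y) = 764
Completing the square gives 24(x + 3)² + 49(y - 2)² = 764 + 216 + 196 = 1176.
Divide through by 1176 to get (x + 3)²/49 + (y - 2)²/24 = 1.
Ellipse, center (-3, 2), major axis horizontal; a² = 49, b² = 24.
a² = 49 so a = 7; the major axis has length 2a = 14.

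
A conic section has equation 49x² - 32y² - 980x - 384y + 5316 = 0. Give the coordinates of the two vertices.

Group: 49(x² - 20x) -32(y² + 12y) = -5316
Completing the square gives 49(x - 10)² -32(y + 6)² = -5316 + 4900 - 1152 = -1568.
Divide through by -1568 to get (y + 6)²/49 - (x - 10)²/32 = 1.
Hyperbola, center (10, -6), transverse axis vertical; a² = 49, b² = 32.
a = 7. Vertices at (h, k ± a).

(10, -13) and (10, 1)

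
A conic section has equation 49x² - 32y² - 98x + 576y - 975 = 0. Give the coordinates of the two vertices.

(1, 2) and (1, 16)

Group: 49(x² - 2x) -32(y² - 18y) = 975
Complete the square: 49(x - 1)² -32(y - 9)² = 975 + 49 - 2592 = -1568
Divide by -1568: (y - 9)²/49 - (x - 1)²/32 = 1
Hyperbola, center (1, 9), transverse axis vertical; a² = 49, b² = 32.
a = 7. Vertices at (h, k ± a).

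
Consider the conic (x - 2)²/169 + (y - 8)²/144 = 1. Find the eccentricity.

Center (2, 8). The larger denominator 169 sits under the x-term, so the major axis is horizontal; a² = 169, b² = 144.
c² = a² - b² = 25, so c = 5.
e = c/a = 5/13.

e = 5/13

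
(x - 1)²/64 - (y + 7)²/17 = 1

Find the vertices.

Center (1, -7). The positive term is the x-term, so the transverse axis is horizontal; a² = 64, b² = 17.
a = 8. Vertices at (h ± a, k).

(-7, -7) and (9, -7)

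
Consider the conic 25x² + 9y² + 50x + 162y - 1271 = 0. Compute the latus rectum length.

Collect terms: 25(x² + 2x) + 9(y² + 18y) = 1271
Complete the square in x and y: 25(x + 1)² + 9(y + 9)² = 1271 + 25 + 729 = 2025
Divide through by 2025 to get (x + 1)²/81 + (y + 9)²/225 = 1.
Ellipse, center (-1, -9), major axis vertical; a² = 225, b² = 81.
Latus rectum length = 2b²/a = 2·81/15 = 54/5.

54/5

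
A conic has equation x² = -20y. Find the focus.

(0, -5)

Vertex (0, 0); 4p = -20 so p = -5. Opens down.
Focus is p units from the vertex along the axis: (h, k + p).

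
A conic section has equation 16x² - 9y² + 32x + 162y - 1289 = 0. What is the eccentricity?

e = 5/3

Group: 16(x² + 2x) -9(y² - 18y) = 1289
16(x + 1)² -9(y - 9)² = 1289 + 16 - 729 = 576
Dividing both sides by 576: (x + 1)²/36 - (y - 9)²/64 = 1
Hyperbola, center (-1, 9), transverse axis horizontal; a² = 36, b² = 64.
c² = a² + b² = 100, so c = 10.
e = c/a = 10/6 = 5/3.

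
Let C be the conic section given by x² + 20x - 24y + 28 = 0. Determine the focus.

Only x is squared. Complete the square in x: (x + 10)² = 24(y + 3).
Vertex (-10, -3); 4p = 24 so p = 6. Opens up.
Focus is p units from the vertex along the axis: (h, k + p).

(-10, 3)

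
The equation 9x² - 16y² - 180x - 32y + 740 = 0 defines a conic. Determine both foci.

Group: 9(x² - 20x) -16(y² + 2y) = -740
9(x - 10)² -16(y + 1)² = -740 + 900 - 16 = 144
Divide through by 144 to get (x - 10)²/16 - (y + 1)²/9 = 1.
Hyperbola, center (10, -1), transverse axis horizontal; a² = 16, b² = 9.
c² = a² + b² = 16 + 9 = 25, so c = 5.
Foci lie on the horizontal axis through the center: (h ± c, k).

(5, -1) and (15, -1)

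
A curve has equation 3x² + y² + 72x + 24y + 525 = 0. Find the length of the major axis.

2√51

Collect terms: 3(x² + 24x) + (y² + 24y) = -525
Completing the square gives 3(x + 12)² + (y + 12)² = -525 + 432 + 144 = 51.
Divide through by 51 to get (x + 12)²/17 + (y + 12)²/51 = 1.
Ellipse, center (-12, -12), major axis vertical; a² = 51, b² = 17.
a² = 51 so a = √51; the major axis has length 2a = 2√51.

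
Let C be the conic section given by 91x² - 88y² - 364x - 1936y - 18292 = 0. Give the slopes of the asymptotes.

Group: 91(x² - 4x) -88(y² + 22y) = 18292
91(x - 2)² -88(y + 11)² = 18292 + 364 - 10648 = 8008
Divide by 8008: (x - 2)²/88 - (y + 11)²/91 = 1
Hyperbola, center (2, -11), transverse axis horizontal; a² = 88, b² = 91.
For a horizontal hyperbola the asymptotes have slope ±b/a.
Here that is ±√91/2√22 = ±√2002/44.

√2002/44 and -√2002/44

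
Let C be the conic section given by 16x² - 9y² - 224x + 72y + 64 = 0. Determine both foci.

(-3, 4) and (17, 4)

Group: 16(x² - 14x) -9(y² - 8y) = -64
Complete the square in x and y: 16(x - 7)² -9(y - 4)² = -64 + 784 - 144 = 576
Dividing both sides by 576: (x - 7)²/36 - (y - 4)²/64 = 1
Hyperbola, center (7, 4), transverse axis horizontal; a² = 36, b² = 64.
c² = a² + b² = 36 + 64 = 100, so c = 10.
Foci lie on the horizontal axis through the center: (h ± c, k).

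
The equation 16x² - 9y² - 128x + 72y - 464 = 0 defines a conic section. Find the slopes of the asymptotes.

Collect terms: 16(x² - 8x) -9(y² - 8y) = 464
Complete the square: 16(x - 4)² -9(y - 4)² = 464 + 256 - 144 = 576
Divide by 576: (x - 4)²/36 - (y - 4)²/64 = 1
Hyperbola, center (4, 4), transverse axis horizontal; a² = 36, b² = 64.
For a horizontal hyperbola the asymptotes have slope ±b/a.
Here that is ±8/6 = ±4/3.

4/3 and -4/3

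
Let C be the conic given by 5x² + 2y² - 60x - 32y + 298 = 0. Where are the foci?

Group: 5(x² - 12x) + 2(y² - 16y) = -298
Complete the square in x and y: 5(x - 6)² + 2(y - 8)² = -298 + 180 + 128 = 10
Divide through by 10 to get (x - 6)²/2 + (y - 8)²/5 = 1.
Ellipse, center (6, 8), major axis vertical; a² = 5, b² = 2.
c² = a² - b² = 5 - 2 = 3, so c = √3.
Foci lie on the vertical axis through the center: (h, k ± c).

(6, 8 - √3) and (6, 8 + √3)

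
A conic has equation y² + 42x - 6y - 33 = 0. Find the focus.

Only y is squared. Complete the square in y: (y - 3)² = -42(x - 1).
Vertex (1, 3); 4p = -42 so p = -21/2. Opens left.
Focus is p units from the vertex along the axis: (h + p, k).

(-19/2, 3)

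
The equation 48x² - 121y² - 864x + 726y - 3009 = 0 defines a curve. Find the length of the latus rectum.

96/11

Rearranging, 48(x² - 18x) -121(y² - 6y) = 3009.
Completing the square gives 48(x - 9)² -121(y - 3)² = 3009 + 3888 - 1089 = 5808.
Divide through by 5808 to get (x - 9)²/121 - (y - 3)²/48 = 1.
Hyperbola, center (9, 3), transverse axis horizontal; a² = 121, b² = 48.
Latus rectum length = 2b²/a = 2·48/11 = 96/11.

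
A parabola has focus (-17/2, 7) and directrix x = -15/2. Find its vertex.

(-8, 7)

The vertex is the midpoint between the focus and the directrix along the axis of symmetry.
Axis is horizontal (directrix is vertical). Vertex x-coordinate = (-17/2 + (-15/2))/2 = -8; y-coordinate = 7.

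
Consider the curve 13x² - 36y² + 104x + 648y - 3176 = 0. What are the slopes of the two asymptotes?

√13/6 and -√13/6

Group the x- and y-terms: 13(x² + 8x) -36(y² - 18y) = 3176
Complete the square: 13(x + 4)² -36(y - 9)² = 3176 + 208 - 2916 = 468
Divide by 468: (x + 4)²/36 - (y - 9)²/13 = 1
Hyperbola, center (-4, 9), transverse axis horizontal; a² = 36, b² = 13.
For a horizontal hyperbola the asymptotes have slope ±b/a.
Here that is ±√13/6.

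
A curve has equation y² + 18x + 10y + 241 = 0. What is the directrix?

Only y is squared. Complete the square in y: (y + 5)² = -18(x + 12).
Vertex (-12, -5); 4p = -18 so p = -9/2. Opens left.
Directrix is the vertical line x = h − p = -12 − (-9/2) = -15/2.

x = -15/2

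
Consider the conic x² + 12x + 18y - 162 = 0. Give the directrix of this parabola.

y = 31/2

Only x is squared. Complete the square in x: (x + 6)² = -18(y - 11).
Vertex (-6, 11); 4p = -18 so p = -9/2. Opens down.
Directrix is the horizontal line y = k − p = 11 − (-9/2) = 31/2.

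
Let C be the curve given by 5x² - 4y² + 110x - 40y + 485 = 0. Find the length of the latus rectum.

5

5(x² + 22x) -4(y² + 10y) = -485
Completing the square gives 5(x + 11)² -4(y + 5)² = -485 + 605 - 100 = 20.
Divide by 20: (x + 11)²/4 - (y + 5)²/5 = 1
Hyperbola, center (-11, -5), transverse axis horizontal; a² = 4, b² = 5.
Latus rectum length = 2b²/a = 2·5/2 = 5.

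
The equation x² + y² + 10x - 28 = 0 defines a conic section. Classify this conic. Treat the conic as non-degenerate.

circle

No xy term. Coefficients of x² and y² are A = 1, C = 1.
A = C (same sign) ⇒ circle.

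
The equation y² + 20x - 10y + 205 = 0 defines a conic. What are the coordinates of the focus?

(-14, 5)

Only y is squared. Complete the square in y: (y - 5)² = -20(x + 9).
Vertex (-9, 5); 4p = -20 so p = -5. Opens left.
Focus is p units from the vertex along the axis: (h + p, k).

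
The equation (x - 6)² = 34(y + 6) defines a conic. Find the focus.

Vertex (6, -6); 4p = 34 so p = 17/2. Opens up.
Focus is p units from the vertex along the axis: (h, k + p).

(6, 5/2)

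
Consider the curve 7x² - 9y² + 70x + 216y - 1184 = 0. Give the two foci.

Group: 7(x² + 10x) -9(y² - 24y) = 1184
Complete the square: 7(x + 5)² -9(y - 12)² = 1184 + 175 - 1296 = 63
Dividing both sides by 63: (x + 5)²/9 - (y - 12)²/7 = 1
Hyperbola, center (-5, 12), transverse axis horizontal; a² = 9, b² = 7.
c² = a² + b² = 9 + 7 = 16, so c = 4.
Foci lie on the horizontal axis through the center: (h ± c, k).

(-9, 12) and (-1, 12)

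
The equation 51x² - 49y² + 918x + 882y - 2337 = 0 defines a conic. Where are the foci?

Group: 51(x² + 18x) -49(y² - 18y) = 2337
Complete the square in x and y: 51(x + 9)² -49(y - 9)² = 2337 + 4131 - 3969 = 2499
Divide by 2499: (x + 9)²/49 - (y - 9)²/51 = 1
Hyperbola, center (-9, 9), transverse axis horizontal; a² = 49, b² = 51.
c² = a² + b² = 49 + 51 = 100, so c = 10.
Foci lie on the horizontal axis through the center: (h ± c, k).

(-19, 9) and (1, 9)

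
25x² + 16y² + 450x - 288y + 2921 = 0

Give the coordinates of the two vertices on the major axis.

Rearranging, 25(x² + 18x) + 16(y² - 18y) = -2921.
25(x + 9)² + 16(y - 9)² = -2921 + 2025 + 1296 = 400
Divide through by 400 to get (x + 9)²/16 + (y - 9)²/25 = 1.
Ellipse, center (-9, 9), major axis vertical; a² = 25, b² = 16.
a = 5. Vertices at (h, k ± a).

(-9, 4) and (-9, 14)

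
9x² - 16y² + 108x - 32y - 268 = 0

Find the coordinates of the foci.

Rearranging, 9(x² + 12x) -16(y² + 2y) = 268.
9(x + 6)² -16(y + 1)² = 268 + 324 - 16 = 576
Divide by 576: (x + 6)²/64 - (y + 1)²/36 = 1
Hyperbola, center (-6, -1), transverse axis horizontal; a² = 64, b² = 36.
c² = a² + b² = 64 + 36 = 100, so c = 10.
Foci lie on the horizontal axis through the center: (h ± c, k).

(-16, -1) and (4, -1)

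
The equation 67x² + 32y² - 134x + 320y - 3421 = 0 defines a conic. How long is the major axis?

2√134

Group: 67(x² - 2x) + 32(y² + 10y) = 3421
Complete the square in x and y: 67(x - 1)² + 32(y + 5)² = 3421 + 67 + 800 = 4288
Divide through by 4288 to get (x - 1)²/64 + (y + 5)²/134 = 1.
Ellipse, center (1, -5), major axis vertical; a² = 134, b² = 64.
a² = 134 so a = √134; the major axis has length 2a = 2√134.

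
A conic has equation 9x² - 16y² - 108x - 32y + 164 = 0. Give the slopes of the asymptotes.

Group: 9(x² - 12x) -16(y² + 2y) = -164
9(x - 6)² -16(y + 1)² = -164 + 324 - 16 = 144
Dividing both sides by 144: (x - 6)²/16 - (y + 1)²/9 = 1
Hyperbola, center (6, -1), transverse axis horizontal; a² = 16, b² = 9.
For a horizontal hyperbola the asymptotes have slope ±b/a.
Here that is ±3/4.

3/4 and -3/4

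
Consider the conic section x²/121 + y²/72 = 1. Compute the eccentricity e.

Center (0, 0). The larger denominator 121 sits under the x-term, so the major axis is horizontal; a² = 121, b² = 72.
c² = a² - b² = 49, so c = 7.
e = c/a = 7/11.

e = 7/11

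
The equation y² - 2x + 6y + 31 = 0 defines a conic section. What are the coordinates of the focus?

Only y is squared. Complete the square in y: (y + 3)² = 2(x - 11).
Vertex (11, -3); 4p = 2 so p = 1/2. Opens right.
Focus is p units from the vertex along the axis: (h + p, k).

(23/2, -3)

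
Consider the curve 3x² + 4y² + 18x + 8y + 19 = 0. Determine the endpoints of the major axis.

(-5, -1) and (-1, -1)

Group: 3(x² + 6x) + 4(y² + 2y) = -19
3(x + 3)² + 4(y + 1)² = -19 + 27 + 4 = 12
Dividing both sides by 12: (x + 3)²/4 + (y + 1)²/3 = 1
Ellipse, center (-3, -1), major axis horizontal; a² = 4, b² = 3.
a = 2. Vertices at (h ± a, k).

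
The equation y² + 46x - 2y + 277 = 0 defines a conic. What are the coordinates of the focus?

(-35/2, 1)

Only y is squared. Complete the square in y: (y - 1)² = -46(x + 6).
Vertex (-6, 1); 4p = -46 so p = -23/2. Opens left.
Focus is p units from the vertex along the axis: (h + p, k).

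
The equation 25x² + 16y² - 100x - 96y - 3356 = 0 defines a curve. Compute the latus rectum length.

96/5

Rearranging, 25(x² - 4x) + 16(y² - 6y) = 3356.
Complete the square: 25(x - 2)² + 16(y - 3)² = 3356 + 100 + 144 = 3600
Divide by 3600: (x - 2)²/144 + (y - 3)²/225 = 1
Ellipse, center (2, 3), major axis vertical; a² = 225, b² = 144.
Latus rectum length = 2b²/a = 2·144/15 = 96/5.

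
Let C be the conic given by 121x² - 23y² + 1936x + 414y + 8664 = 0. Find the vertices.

(-8, -2) and (-8, 20)

121(x² + 16x) -23(y² - 18y) = -8664
121(x + 8)² -23(y - 9)² = -8664 + 7744 - 1863 = -2783
Divide by -2783: (y - 9)²/121 - (x + 8)²/23 = 1
Hyperbola, center (-8, 9), transverse axis vertical; a² = 121, b² = 23.
a = 11. Vertices at (h, k ± a).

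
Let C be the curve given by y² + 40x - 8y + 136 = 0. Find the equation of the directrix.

x = 7

Only y is squared. Complete the square in y: (y - 4)² = -40(x + 3).
Vertex (-3, 4); 4p = -40 so p = -10. Opens left.
Directrix is the vertical line x = h − p = -3 − (-10) = 7.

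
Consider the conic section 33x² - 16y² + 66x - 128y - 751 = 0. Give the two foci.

33(x² + 2x) -16(y² + 8y) = 751
Complete the square in x and y: 33(x + 1)² -16(y + 4)² = 751 + 33 - 256 = 528
Dividing both sides by 528: (x + 1)²/16 - (y + 4)²/33 = 1
Hyperbola, center (-1, -4), transverse axis horizontal; a² = 16, b² = 33.
c² = a² + b² = 16 + 33 = 49, so c = 7.
Foci lie on the horizontal axis through the center: (h ± c, k).

(-8, -4) and (6, -4)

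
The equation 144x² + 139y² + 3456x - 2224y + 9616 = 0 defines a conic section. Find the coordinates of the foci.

(-12, 8 - √5) and (-12, 8 + √5)

Group: 144(x² + 24x) + 139(y² - 16y) = -9616
144(x + 12)² + 139(y - 8)² = -9616 + 20736 + 8896 = 20016
Divide by 20016: (x + 12)²/139 + (y - 8)²/144 = 1
Ellipse, center (-12, 8), major axis vertical; a² = 144, b² = 139.
c² = a² - b² = 144 - 139 = 5, so c = √5.
Foci lie on the vertical axis through the center: (h, k ± c).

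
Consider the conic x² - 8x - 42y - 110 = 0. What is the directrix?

y = -27/2

Only x is squared. Complete the square in x: (x - 4)² = 42(y + 3).
Vertex (4, -3); 4p = 42 so p = 21/2. Opens up.
Directrix is the horizontal line y = k − p = -3 − (21/2) = -27/2.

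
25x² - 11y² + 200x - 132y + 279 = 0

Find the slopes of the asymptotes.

5√11/11 and -5√11/11

Group the x- and y-terms: 25(x² + 8x) -11(y² + 12y) = -279
Completing the square gives 25(x + 4)² -11(y + 6)² = -279 + 400 - 396 = -275.
Divide through by -275 to get (y + 6)²/25 - (x + 4)²/11 = 1.
Hyperbola, center (-4, -6), transverse axis vertical; a² = 25, b² = 11.
For a vertical hyperbola the asymptotes have slope ±a/b.
Here that is ±5/√11 = ±5√11/11.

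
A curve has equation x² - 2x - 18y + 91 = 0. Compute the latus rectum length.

Only x is squared. Complete the square in x: (x - 1)² = 18(y - 5).
Vertex (1, 5); 4p = 18 so p = 9/2. Opens up.
Latus rectum length = |4p| = 18.

18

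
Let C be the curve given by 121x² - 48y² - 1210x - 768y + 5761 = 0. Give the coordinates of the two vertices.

Rearranging, 121(x² - 10x) -48(y² + 16y) = -5761.
Complete the square in x and y: 121(x - 5)² -48(y + 8)² = -5761 + 3025 - 3072 = -5808
Dividing both sides by -5808: (y + 8)²/121 - (x - 5)²/48 = 1
Hyperbola, center (5, -8), transverse axis vertical; a² = 121, b² = 48.
a = 11. Vertices at (h, k ± a).

(5, -19) and (5, 3)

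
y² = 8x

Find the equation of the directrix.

x = -2

Vertex (0, 0); 4p = 8 so p = 2. Opens right.
Directrix is the vertical line x = h − p = 0 − (2) = -2.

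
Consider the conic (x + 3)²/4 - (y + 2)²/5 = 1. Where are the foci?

(-6, -2) and (0, -2)

Center (-3, -2). The positive term is the x-term, so the transverse axis is horizontal; a² = 4, b² = 5.
c² = a² + b² = 4 + 5 = 9, so c = 3.
Foci lie on the horizontal axis through the center: (h ± c, k).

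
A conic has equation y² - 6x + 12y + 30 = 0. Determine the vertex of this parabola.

(-1, -6)

Only y is squared. Complete the square in y: (y + 6)² = 6(x + 1).
Vertex (-1, -6); 4p = 6 so p = 3/2. Opens right.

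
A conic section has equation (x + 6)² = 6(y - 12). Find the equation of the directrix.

y = 21/2

Vertex (-6, 12); 4p = 6 so p = 3/2. Opens up.
Directrix is the horizontal line y = k − p = 12 − (3/2) = 21/2.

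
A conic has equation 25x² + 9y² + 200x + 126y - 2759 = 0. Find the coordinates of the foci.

(-4, -23) and (-4, 9)

Group: 25(x² + 8x) + 9(y² + 14y) = 2759
Complete the square: 25(x + 4)² + 9(y + 7)² = 2759 + 400 + 441 = 3600
Divide through by 3600 to get (x + 4)²/144 + (y + 7)²/400 = 1.
Ellipse, center (-4, -7), major axis vertical; a² = 400, b² = 144.
c² = a² - b² = 400 - 144 = 256, so c = 16.
Foci lie on the vertical axis through the center: (h, k ± c).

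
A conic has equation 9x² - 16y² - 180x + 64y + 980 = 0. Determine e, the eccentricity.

Rearranging, 9(x² - 20x) -16(y² - 4y) = -980.
9(x - 10)² -16(y - 2)² = -980 + 900 - 64 = -144
Divide by -144: (y - 2)²/9 - (x - 10)²/16 = 1
Hyperbola, center (10, 2), transverse axis vertical; a² = 9, b² = 16.
c² = a² + b² = 25, so c = 5.
e = c/a = 5/3.

e = 5/3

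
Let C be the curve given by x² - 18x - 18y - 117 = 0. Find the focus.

(9, -13/2)

Only x is squared. Complete the square in x: (x - 9)² = 18(y + 11).
Vertex (9, -11); 4p = 18 so p = 9/2. Opens up.
Focus is p units from the vertex along the axis: (h, k + p).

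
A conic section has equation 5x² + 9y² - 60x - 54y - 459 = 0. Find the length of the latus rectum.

40/3

Group: 5(x² - 12x) + 9(y² - 6y) = 459
Complete the square in x and y: 5(x - 6)² + 9(y - 3)² = 459 + 180 + 81 = 720
Dividing both sides by 720: (x - 6)²/144 + (y - 3)²/80 = 1
Ellipse, center (6, 3), major axis horizontal; a² = 144, b² = 80.
Latus rectum length = 2b²/a = 2·80/12 = 40/3.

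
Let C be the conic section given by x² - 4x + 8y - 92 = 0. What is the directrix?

Only x is squared. Complete the square in x: (x - 2)² = -8(y - 12).
Vertex (2, 12); 4p = -8 so p = -2. Opens down.
Directrix is the horizontal line y = k − p = 12 − (-2) = 14.

y = 14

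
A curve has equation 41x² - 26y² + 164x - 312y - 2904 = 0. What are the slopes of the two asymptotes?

Group: 41(x² + 4x) -26(y² + 12y) = 2904
Complete the square: 41(x + 2)² -26(y + 6)² = 2904 + 164 - 936 = 2132
Dividing both sides by 2132: (x + 2)²/52 - (y + 6)²/82 = 1
Hyperbola, center (-2, -6), transverse axis horizontal; a² = 52, b² = 82.
For a horizontal hyperbola the asymptotes have slope ±b/a.
Here that is ±√82/2√13 = ±√1066/26.

√1066/26 and -√1066/26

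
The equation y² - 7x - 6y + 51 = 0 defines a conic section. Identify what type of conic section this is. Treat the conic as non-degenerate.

parabola

No xy term. Coefficients of x² and y² are A = 0, C = 1.
Exactly one squared variable ⇒ parabola.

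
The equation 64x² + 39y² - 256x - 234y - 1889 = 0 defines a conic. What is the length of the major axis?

Rearranging, 64(x² - 4x) + 39(y² - 6y) = 1889.
Complete the square in x and y: 64(x - 2)² + 39(y - 3)² = 1889 + 256 + 351 = 2496
Divide through by 2496 to get (x - 2)²/39 + (y - 3)²/64 = 1.
Ellipse, center (2, 3), major axis vertical; a² = 64, b² = 39.
a² = 64 so a = 8; the major axis has length 2a = 16.

16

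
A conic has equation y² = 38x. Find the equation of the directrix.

Vertex (0, 0); 4p = 38 so p = 19/2. Opens right.
Directrix is the vertical line x = h − p = 0 − (19/2) = -19/2.

x = -19/2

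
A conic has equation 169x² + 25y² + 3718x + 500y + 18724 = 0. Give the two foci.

Group the x- and y-terms: 169(x² + 22x) + 25(y² + 20y) = -18724
Complete the square in x and y: 169(x + 11)² + 25(y + 10)² = -18724 + 20449 + 2500 = 4225
Divide through by 4225 to get (x + 11)²/25 + (y + 10)²/169 = 1.
Ellipse, center (-11, -10), major axis vertical; a² = 169, b² = 25.
c² = a² - b² = 169 - 25 = 144, so c = 12.
Foci lie on the vertical axis through the center: (h, k ± c).

(-11, -22) and (-11, 2)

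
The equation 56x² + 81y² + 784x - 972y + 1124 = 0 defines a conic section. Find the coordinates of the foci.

(-12, 6) and (-2, 6)

Rearranging, 56(x² + 14x) + 81(y² - 12y) = -1124.
56(x + 7)² + 81(y - 6)² = -1124 + 2744 + 2916 = 4536
Dividing both sides by 4536: (x + 7)²/81 + (y - 6)²/56 = 1
Ellipse, center (-7, 6), major axis horizontal; a² = 81, b² = 56.
c² = a² - b² = 81 - 56 = 25, so c = 5.
Foci lie on the horizontal axis through the center: (h ± c, k).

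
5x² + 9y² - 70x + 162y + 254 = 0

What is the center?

Group the x- and y-terms: 5(x² - 14x) + 9(y² + 18y) = -254
Complete the square: 5(x - 7)² + 9(y + 9)² = -254 + 245 + 729 = 720
Divide by 720: (x - 7)²/144 + (y + 9)²/80 = 1
Ellipse with center (7, -9).

(7, -9)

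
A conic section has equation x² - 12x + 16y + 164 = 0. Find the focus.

(6, -12)

Only x is squared. Complete the square in x: (x - 6)² = -16(y + 8).
Vertex (6, -8); 4p = -16 so p = -4. Opens down.
Focus is p units from the vertex along the axis: (h, k + p).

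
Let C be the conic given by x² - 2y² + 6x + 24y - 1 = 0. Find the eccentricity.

e = √3

Group the x- and y-terms: (x² + 6x) -2(y² - 12y) = 1
Completing the square gives (x + 3)² -2(y - 6)² = 1 + 9 - 72 = -62.
Divide through by -62 to get (y - 6)²/31 - (x + 3)²/62 = 1.
Hyperbola, center (-3, 6), transverse axis vertical; a² = 31, b² = 62.
c² = a² + b² = 93, so c = √93.
e = c/a = √93/√31 = √3.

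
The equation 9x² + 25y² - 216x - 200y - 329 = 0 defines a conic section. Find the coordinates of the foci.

(0, 4) and (24, 4)

9(x² - 24x) + 25(y² - 8y) = 329
9(x - 12)² + 25(y - 4)² = 329 + 1296 + 400 = 2025
Divide by 2025: (x - 12)²/225 + (y - 4)²/81 = 1
Ellipse, center (12, 4), major axis horizontal; a² = 225, b² = 81.
c² = a² - b² = 225 - 81 = 144, so c = 12.
Foci lie on the horizontal axis through the center: (h ± c, k).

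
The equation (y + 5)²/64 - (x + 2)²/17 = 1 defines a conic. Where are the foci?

Center (-2, -5). The positive term is the y-term, so the transverse axis is vertical; a² = 64, b² = 17.
c² = a² + b² = 64 + 17 = 81, so c = 9.
Foci lie on the vertical axis through the center: (h, k ± c).

(-2, -14) and (-2, 4)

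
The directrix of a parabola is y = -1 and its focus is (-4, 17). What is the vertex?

(-4, 8)

The vertex is the midpoint between the focus and the directrix along the axis of symmetry.
Axis is vertical (directrix is horizontal). Vertex y-coordinate = (17 + (-1))/2 = 8; x-coordinate = -4.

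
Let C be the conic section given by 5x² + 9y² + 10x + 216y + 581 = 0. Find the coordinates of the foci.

Group: 5(x² + 2x) + 9(y² + 24y) = -581
Complete the square: 5(x + 1)² + 9(y + 12)² = -581 + 5 + 1296 = 720
Divide through by 720 to get (x + 1)²/144 + (y + 12)²/80 = 1.
Ellipse, center (-1, -12), major axis horizontal; a² = 144, b² = 80.
c² = a² - b² = 144 - 80 = 64, so c = 8.
Foci lie on the horizontal axis through the center: (h ± c, k).

(-9, -12) and (7, -12)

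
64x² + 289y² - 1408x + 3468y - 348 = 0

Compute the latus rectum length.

Group: 64(x² - 22x) + 289(y² + 12y) = 348
64(x - 11)² + 289(y + 6)² = 348 + 7744 + 10404 = 18496
Dividing both sides by 18496: (x - 11)²/289 + (y + 6)²/64 = 1
Ellipse, center (11, -6), major axis horizontal; a² = 289, b² = 64.
Latus rectum length = 2b²/a = 2·64/17 = 128/17.

128/17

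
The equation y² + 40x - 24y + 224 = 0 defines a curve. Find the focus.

(-12, 12)

Only y is squared. Complete the square in y: (y - 12)² = -40(x + 2).
Vertex (-2, 12); 4p = -40 so p = -10. Opens left.
Focus is p units from the vertex along the axis: (h + p, k).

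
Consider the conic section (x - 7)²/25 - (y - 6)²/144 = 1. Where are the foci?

Center (7, 6). The positive term is the x-term, so the transverse axis is horizontal; a² = 25, b² = 144.
c² = a² + b² = 25 + 144 = 169, so c = 13.
Foci lie on the horizontal axis through the center: (h ± c, k).

(-6, 6) and (20, 6)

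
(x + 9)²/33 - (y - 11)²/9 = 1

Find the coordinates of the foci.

Center (-9, 11). The positive term is the x-term, so the transverse axis is horizontal; a² = 33, b² = 9.
c² = a² + b² = 33 + 9 = 42, so c = √42.
Foci lie on the horizontal axis through the center: (h ± c, k).

(-9 - √42, 11) and (-9 + √42, 11)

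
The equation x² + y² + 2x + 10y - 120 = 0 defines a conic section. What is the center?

(-1, -5)

Rearranging, (x² + 2x) + (y² + 10y) = 120.
Complete the square in x and y: (x + 1)² + (y + 5)² = 120 + 1 + 25 = 146
So (x + 1)² + (y + 5)² = 146.
Circle centered at (-1, -5) with r² = 146.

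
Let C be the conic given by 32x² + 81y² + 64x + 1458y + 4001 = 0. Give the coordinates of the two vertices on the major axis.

(-10, -9) and (8, -9)

Collect terms: 32(x² + 2x) + 81(y² + 18y) = -4001
Complete the square: 32(x + 1)² + 81(y + 9)² = -4001 + 32 + 6561 = 2592
Divide through by 2592 to get (x + 1)²/81 + (y + 9)²/32 = 1.
Ellipse, center (-1, -9), major axis horizontal; a² = 81, b² = 32.
a = 9. Vertices at (h ± a, k).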